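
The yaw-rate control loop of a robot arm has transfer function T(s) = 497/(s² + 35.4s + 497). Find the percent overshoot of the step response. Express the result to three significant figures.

Comparing the denominator to s² + 2ζω_n s + ω_n²: ω_n = √497 = 22.3 rad/s, and 2ζω_n = 35.4 so ζ = 35.4/(2·22.3) = 0.794.
%OS = 100·exp(−πζ/√(1−ζ²)) = 1.65%.

%OS ≈ 1.65%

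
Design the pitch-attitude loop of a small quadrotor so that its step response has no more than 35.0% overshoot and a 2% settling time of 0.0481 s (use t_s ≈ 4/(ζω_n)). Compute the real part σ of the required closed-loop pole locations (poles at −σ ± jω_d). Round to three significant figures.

σ ≈ 83.2

The settling-time spec alone fixes σ = ζω_n = 4/t_s = 4/0.0481 = 83.2.
(Overshoot then fixes ζ = 0.317 and hence ω_d = σ·√(1−ζ²)/ζ = 249 rad/s.)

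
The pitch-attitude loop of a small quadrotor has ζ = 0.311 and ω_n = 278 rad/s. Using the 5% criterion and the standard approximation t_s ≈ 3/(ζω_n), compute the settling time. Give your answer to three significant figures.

t_s ≈ 3/(ζω_n) = 3/(0.311 × 278) = 0.0347 s.

t_s ≈ 0.0347 s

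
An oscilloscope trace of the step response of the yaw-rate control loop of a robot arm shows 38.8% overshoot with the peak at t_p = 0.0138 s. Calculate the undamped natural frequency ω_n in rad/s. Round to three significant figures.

ω_n ≈ 238 rad/s

ζ from %OS: ζ = |ln 0.388|/√(π²+ln²0.388) = 0.289.
t_p = π/ω_d ⇒ ω_d = 228 rad/s; then ω_n = ω_d/√(1−ζ²) = 238 rad/s.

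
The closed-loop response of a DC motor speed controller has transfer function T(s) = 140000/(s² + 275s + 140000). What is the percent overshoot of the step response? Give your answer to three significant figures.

%OS ≈ 28.9%

Matching coefficients with s² + 2ζω_n s + ω_n² gives ω_n² = 140000 ⇒ ω_n = 374 rad/s, and ζ = 275/(2ω_n) = 0.367.
%OS = 100·exp(−πζ/√(1−ζ²)) = 28.9%.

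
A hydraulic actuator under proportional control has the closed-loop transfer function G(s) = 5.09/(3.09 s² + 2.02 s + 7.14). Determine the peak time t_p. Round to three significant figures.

t_p ≈ 2.12 s

Dividing through by 3.09: denominator becomes s² + 0.6537 s + 2.311.
So ω_n = √2.311 = 1.52 rad/s and ζ = 0.6537/(2·1.52) = 0.215.
ω_d = 1.52·√(1 − 0.215²) = 1.48 rad/s. t_p = π/ω_d = 2.12 s.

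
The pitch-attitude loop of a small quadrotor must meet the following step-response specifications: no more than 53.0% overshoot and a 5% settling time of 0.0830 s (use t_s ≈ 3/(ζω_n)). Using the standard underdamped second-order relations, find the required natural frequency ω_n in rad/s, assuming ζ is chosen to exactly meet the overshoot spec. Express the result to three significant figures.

From %OS = 100·exp(−πζ/√(1−ζ²)), invert to get ζ = −ln(OS)/√(π² + ln²(OS)) with OS = 0.530.
−ln 0.530 = 0.6349, so ζ = 0.6349/√(π² + 0.4031) = 0.198.
From t_s ≈ 3/(ζω_n): ω_n = 3/(ζ·t_s) = 3/(0.198·0.0830) = 182 rad/s.

ω_n ≈ 182 rad/s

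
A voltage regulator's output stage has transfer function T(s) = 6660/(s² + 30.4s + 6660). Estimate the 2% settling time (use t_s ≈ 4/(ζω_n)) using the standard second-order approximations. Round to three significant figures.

t_s ≈ 0.263 s

Matching coefficients with s² + 2ζω_n s + ω_n² gives ω_n² = 6660 ⇒ ω_n = 81.6 rad/s, and ζ = 30.4/(2ω_n) = 0.186.
t_s ≈ 4/(ζω_n) = 4/(0.186·81.6) = 0.263 s.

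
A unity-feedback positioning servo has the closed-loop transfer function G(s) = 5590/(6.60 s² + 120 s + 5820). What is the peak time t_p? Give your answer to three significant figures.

t_p ≈ 0.111 s

Dividing through by 6.60: denominator becomes s² + 18.18 s + 881.8.
So ω_n = √881.8 = 29.7 rad/s and ζ = 18.18/(2·29.7) = 0.306.
ω_d = 29.7·√(1 − 0.306²) = 28.3 rad/s. t_p = π/ω_d = 0.111 s.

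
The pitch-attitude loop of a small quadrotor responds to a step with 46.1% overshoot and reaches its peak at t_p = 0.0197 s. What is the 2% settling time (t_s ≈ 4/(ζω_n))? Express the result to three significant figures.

t_s ≈ 0.102 s

From the overshoot, ζ = −ln(OS)/√(π²+ln²(OS)) = 0.239.
t_p = π/ω_d ⇒ ω_d = 159 rad/s; then ω_n = ω_d/√(1−ζ²) = 164 rad/s.
t_s ≈ 4/(ζω_n) = 4/(0.239·164) = 0.102 s.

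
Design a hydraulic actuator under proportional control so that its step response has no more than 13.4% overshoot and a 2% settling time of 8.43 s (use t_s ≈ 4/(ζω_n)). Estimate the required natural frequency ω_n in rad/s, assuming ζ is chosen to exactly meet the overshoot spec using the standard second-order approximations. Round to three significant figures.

ω_n ≈ 0.880 rad/s

Inverting the overshoot relation: ζ = |ln 0.134|/√(π² + ln²0.134) = 0.539.
Then ω_n = 4/(ζ t_s) = 4/(0.539 × 8.43) = 0.880 rad/s.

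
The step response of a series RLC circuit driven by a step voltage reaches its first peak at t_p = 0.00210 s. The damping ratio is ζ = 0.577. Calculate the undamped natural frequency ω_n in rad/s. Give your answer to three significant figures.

ω_n ≈ 1830 rad/s

Peak time t_p = π/ω_d, so ω_d = π/t_p = π/0.00210 = 1500 rad/s.
ω_n = ω_d/√(1−ζ²) = 1500/√0.667 = 1830 rad/s.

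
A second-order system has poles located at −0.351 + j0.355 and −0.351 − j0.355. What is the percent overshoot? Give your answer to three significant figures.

The poles are at −σ ± jω_d with σ = 0.351 and ω_d = 0.355, so ω_n = √(σ²+ω_d²) = 0.499 rad/s and ζ = σ/ω_n = 0.703.
%OS = 100 e^{−πζ/√(1−ζ²)} with ζ = 0.703 gives 4.48%.

%OS ≈ 4.48%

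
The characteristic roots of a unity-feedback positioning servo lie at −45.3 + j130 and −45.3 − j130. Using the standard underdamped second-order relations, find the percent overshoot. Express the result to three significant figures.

%OS ≈ 33.5%

With σ = 45.3, ω_d = 130: ω_n = √(σ²+ω_d²) = 138 rad/s, ζ = σ/ω_n = 0.329.
%OS = 100·exp(−πζ/√(1−ζ²)) = 33.5%.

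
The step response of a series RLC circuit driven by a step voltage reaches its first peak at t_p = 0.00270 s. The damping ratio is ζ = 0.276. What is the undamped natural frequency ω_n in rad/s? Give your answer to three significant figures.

ω_n ≈ 1210 rad/s

Peak time t_p = π/ω_d, so ω_d = π/t_p = π/0.00270 = 1160 rad/s.
ω_n = ω_d/√(1−ζ²) = 1160/√0.924 = 1210 rad/s.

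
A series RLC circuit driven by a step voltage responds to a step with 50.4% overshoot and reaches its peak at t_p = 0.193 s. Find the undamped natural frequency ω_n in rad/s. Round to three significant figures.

ζ from %OS: ζ = |ln 0.504|/√(π²+ln²0.504) = 0.213.
From t_p = π/ω_d, ω_d = π/0.193 = 16.3 rad/s, so ω_n = ω_d/√(1−ζ²) = 16.7 rad/s.

ω_n ≈ 16.7 rad/s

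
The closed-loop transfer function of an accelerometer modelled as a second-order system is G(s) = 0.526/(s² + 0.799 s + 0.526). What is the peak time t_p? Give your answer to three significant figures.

t_p ≈ 5.19 s

Comparing the denominator to s² + 2ζω_n s + ω_n²: ω_n = √0.526 = 0.725 rad/s, and 2ζω_n = 0.799 so ζ = 0.799/(2·0.725) = 0.551.
The damped frequency ω_d = ω_n√(1−ζ²) = 0.605 rad/s. Then t_p = π/ω_d = 5.19 s.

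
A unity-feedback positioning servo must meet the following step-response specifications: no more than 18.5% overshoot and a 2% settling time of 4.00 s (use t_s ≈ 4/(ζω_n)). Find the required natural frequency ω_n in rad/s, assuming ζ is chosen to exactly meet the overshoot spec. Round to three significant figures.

From %OS = 100·exp(−πζ/√(1−ζ²)), invert to get ζ = −ln(OS)/√(π² + ln²(OS)) with OS = 0.185.
−ln 0.185 = 1.687, so ζ = 1.687/√(π² + 2.847) = 0.473.
From t_s ≈ 4/(ζω_n): ω_n = 4/(ζ·t_s) = 4/(0.473·4.00) = 2.11 rad/s.

ω_n ≈ 2.11 rad/s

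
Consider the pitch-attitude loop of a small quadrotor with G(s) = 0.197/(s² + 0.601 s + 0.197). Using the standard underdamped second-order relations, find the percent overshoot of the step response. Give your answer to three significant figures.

%OS ≈ 5.56%

ω_n = √0.197 = 0.444 rad/s; ζ = 0.601/(2·0.444) = 0.677.
Overshoot: exp(−π·0.677/√(1−0.677²)) = 0.0556, i.e. 5.56%.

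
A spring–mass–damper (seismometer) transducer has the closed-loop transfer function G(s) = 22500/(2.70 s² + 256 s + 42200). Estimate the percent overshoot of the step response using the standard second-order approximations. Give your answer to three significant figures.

Dividing through by 2.70: denominator becomes s² + 94.81 s + 15630.
So ω_n = √15630 = 125 rad/s and ζ = 94.81/(2·125) = 0.379.
%OS = 100 e^{−πζ/√(1−ζ²)} with ζ = 0.379 gives 27.6%.

%OS ≈ 27.6%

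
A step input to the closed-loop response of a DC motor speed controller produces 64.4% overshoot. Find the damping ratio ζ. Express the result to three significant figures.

From %OS = 100·exp(−πζ/√(1−ζ²)), invert to get ζ = −ln(OS)/√(π² + ln²(OS)) with OS = 0.644.
−ln 0.644 = 0.4401, so ζ = 0.4401/√(π² + 0.1936) = 0.139.

ζ ≈ 0.139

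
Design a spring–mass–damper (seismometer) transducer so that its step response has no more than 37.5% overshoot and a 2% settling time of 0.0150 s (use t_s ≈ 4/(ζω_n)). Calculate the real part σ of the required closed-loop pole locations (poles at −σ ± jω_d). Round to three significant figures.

σ ≈ 267

The settling-time spec alone fixes σ = ζω_n = 4/t_s = 4/0.0150 = 267.
(Overshoot then fixes ζ = 0.298 and hence ω_d = σ·√(1−ζ²)/ζ = 854 rad/s.)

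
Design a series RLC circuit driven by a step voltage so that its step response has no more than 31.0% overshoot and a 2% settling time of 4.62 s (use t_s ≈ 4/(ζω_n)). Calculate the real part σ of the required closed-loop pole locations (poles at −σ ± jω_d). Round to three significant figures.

σ ≈ 0.866

The settling-time spec alone fixes σ = ζω_n = 4/t_s = 4/4.62 = 0.866.
(Overshoot then fixes ζ = 0.349 and hence ω_d = σ·√(1−ζ²)/ζ = 2.32 rad/s.)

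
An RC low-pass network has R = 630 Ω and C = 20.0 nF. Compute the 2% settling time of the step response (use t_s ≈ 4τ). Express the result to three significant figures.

τ = RC = 630 × 20.0 nF = 0.0000126 s.
t_s ≈ 4τ = 0.0000504 s.

t_s ≈ 0.0000504 s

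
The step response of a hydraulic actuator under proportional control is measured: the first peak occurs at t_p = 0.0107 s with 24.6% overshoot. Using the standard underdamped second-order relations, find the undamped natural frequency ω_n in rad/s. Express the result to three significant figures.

ω_n ≈ 322 rad/s

From the overshoot, ζ = −ln(OS)/√(π²+ln²(OS)) = 0.408.
From t_p = π/ω_d, ω_d = π/0.0107 = 294 rad/s, so ω_n = ω_d/√(1−ζ²) = 322 rad/s.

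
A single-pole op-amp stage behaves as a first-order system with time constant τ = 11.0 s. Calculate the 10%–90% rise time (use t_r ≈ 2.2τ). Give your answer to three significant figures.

t_r ≈ 2.2τ = 24.2 s.

t_r ≈ 24.2 s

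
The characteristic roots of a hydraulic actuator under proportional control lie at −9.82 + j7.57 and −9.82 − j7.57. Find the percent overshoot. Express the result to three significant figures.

%OS ≈ 1.70%

|pole| = ω_n = √(9.82² + 7.57²) = 12.4 rad/s; ζ = cos θ = σ/ω_n = 0.792.
%OS = 100 e^{−πζ/√(1−ζ²)} with ζ = 0.792 gives 1.70%.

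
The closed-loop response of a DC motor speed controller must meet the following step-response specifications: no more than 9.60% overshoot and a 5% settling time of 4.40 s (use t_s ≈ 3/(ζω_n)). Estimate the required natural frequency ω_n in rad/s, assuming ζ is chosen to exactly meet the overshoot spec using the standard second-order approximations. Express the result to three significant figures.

ζ = −ln(OS)/√(π² + (ln OS)²). With OS = 0.0960, ln OS = −2.343 and ζ = 2.343/3.919 = 0.598.
Then ω_n = 3/(ζ t_s) = 3/(0.598 × 4.40) = 1.14 rad/s.

ω_n ≈ 1.14 rad/s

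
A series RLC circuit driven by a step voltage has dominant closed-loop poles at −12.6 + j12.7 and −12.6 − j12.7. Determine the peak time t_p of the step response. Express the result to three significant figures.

t_p = π/ω_d with ω_d = 12.7 (the imaginary part), so t_p = 0.247 s.

t_p ≈ 0.247 s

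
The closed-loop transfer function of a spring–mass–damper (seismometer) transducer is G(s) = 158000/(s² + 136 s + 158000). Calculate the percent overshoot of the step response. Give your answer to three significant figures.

Matching coefficients with s² + 2ζω_n s + ω_n² gives ω_n² = 158000 ⇒ ω_n = 397 rad/s, and ζ = 136/(2ω_n) = 0.171.
Overshoot: exp(−π·0.171/√(1−0.171²)) = 0.580, i.e. 58.0%.

%OS ≈ 58.0%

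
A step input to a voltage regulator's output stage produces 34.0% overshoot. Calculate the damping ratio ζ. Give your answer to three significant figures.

Inverting the overshoot relation: ζ = |ln 0.340|/√(π² + ln²0.340) = 0.325.

ζ ≈ 0.325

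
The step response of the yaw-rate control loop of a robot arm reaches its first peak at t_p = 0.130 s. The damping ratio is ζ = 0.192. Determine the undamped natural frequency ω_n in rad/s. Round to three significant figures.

Peak time t_p = π/ω_d, so ω_d = π/t_p = π/0.130 = 24.2 rad/s.
ω_n = ω_d/√(1−ζ²) = 24.2/√0.963 = 24.6 rad/s.

ω_n ≈ 24.6 rad/s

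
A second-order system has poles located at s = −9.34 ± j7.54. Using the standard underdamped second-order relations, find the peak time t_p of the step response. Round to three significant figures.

t_p ≈ 0.417 s

t_p = π/ω_d with ω_d = 7.54 (the imaginary part), so t_p = 0.417 s.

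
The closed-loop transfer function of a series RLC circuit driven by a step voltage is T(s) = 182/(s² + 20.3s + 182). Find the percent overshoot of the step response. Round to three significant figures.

%OS ≈ 2.77%

Matching coefficients with s² + 2ζω_n s + ω_n² gives ω_n² = 182 ⇒ ω_n = 13.5 rad/s, and ζ = 20.3/(2ω_n) = 0.752.
%OS = 100 e^{−πζ/√(1−ζ²)} with ζ = 0.752 gives 2.77%.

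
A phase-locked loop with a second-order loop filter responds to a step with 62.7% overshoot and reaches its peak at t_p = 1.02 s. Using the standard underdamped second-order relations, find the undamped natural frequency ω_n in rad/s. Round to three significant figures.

ω_n ≈ 3.11 rad/s

ζ from %OS: ζ = |ln 0.627|/√(π²+ln²0.627) = 0.147.
From t_p = π/ω_d, ω_d = π/1.02 = 3.08 rad/s, so ω_n = ω_d/√(1−ζ²) = 3.11 rad/s.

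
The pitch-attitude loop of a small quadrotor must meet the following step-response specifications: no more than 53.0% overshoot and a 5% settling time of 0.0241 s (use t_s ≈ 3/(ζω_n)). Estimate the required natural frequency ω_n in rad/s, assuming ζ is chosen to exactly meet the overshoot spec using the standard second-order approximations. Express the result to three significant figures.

ω_n ≈ 628 rad/s

From %OS = 100·exp(−πζ/√(1−ζ²)), invert to get ζ = −ln(OS)/√(π² + ln²(OS)) with OS = 0.530.
−ln 0.530 = 0.6349, so ζ = 0.6349/√(π² + 0.4031) = 0.198.
From t_s ≈ 3/(ζω_n): ω_n = 3/(ζ·t_s) = 3/(0.198·0.0241) = 628 rad/s.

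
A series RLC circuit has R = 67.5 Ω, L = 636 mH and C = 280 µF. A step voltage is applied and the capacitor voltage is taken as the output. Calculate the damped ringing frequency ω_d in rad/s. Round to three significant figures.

For a series RLC circuit (capacitor voltage as output), ω_n = 1/√(LC) = 1/√(636 mH · 280 µF) = 74.9 rad/s.
ζ = (R/2)·√(C/L) = (67.5/2)·√(280 µF/636 mH) = 0.708.
ω_d = ω_n√(1−ζ²) = 52.9 rad/s.

ω_d ≈ 52.9 rad/s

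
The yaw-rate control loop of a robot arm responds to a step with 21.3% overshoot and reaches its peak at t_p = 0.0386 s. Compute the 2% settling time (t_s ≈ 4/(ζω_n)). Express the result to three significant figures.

t_s ≈ 0.0998 s

The overshoot fixes ζ = −ln(OS)/√(π²+ln²(OS)) = 0.442.
From t_p = π/ω_d, ω_d = π/0.0386 = 81.4 rad/s, so ω_n = ω_d/√(1−ζ²) = 90.7 rad/s.
t_s ≈ 4/(ζω_n) = 4/(0.442·90.7) = 0.0998 s.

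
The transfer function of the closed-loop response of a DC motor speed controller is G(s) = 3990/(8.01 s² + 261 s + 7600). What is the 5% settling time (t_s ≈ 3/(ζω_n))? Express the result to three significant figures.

Dividing through by 8.01: denominator becomes s² + 32.58 s + 948.8.
So ω_n = √948.8 = 30.8 rad/s and ζ = 32.58/(2·30.8) = 0.529.
t_s ≈ 3/(ζω_n) = 0.184 s.

t_s ≈ 0.184 s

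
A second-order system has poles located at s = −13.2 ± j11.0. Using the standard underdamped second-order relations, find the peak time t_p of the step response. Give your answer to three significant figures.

t_p ≈ 0.286 s

t_p = π/ω_d with ω_d = 11.0 (the imaginary part), so t_p = 0.286 s.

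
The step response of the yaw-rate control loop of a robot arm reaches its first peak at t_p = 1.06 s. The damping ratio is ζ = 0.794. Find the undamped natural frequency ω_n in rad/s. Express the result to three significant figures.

Peak time t_p = π/ω_d, so ω_d = π/t_p = π/1.06 = 2.96 rad/s.
ω_n = ω_d/√(1−ζ²) = 2.96/√0.370 = 4.88 rad/s.

ω_n ≈ 4.88 rad/s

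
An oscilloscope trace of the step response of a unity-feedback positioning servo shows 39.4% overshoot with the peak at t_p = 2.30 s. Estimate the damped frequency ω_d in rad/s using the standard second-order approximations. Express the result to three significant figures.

t_p = π/ω_d, so ω_d = π/2.30 = 1.37 rad/s.

ω_d ≈ 1.37 rad/s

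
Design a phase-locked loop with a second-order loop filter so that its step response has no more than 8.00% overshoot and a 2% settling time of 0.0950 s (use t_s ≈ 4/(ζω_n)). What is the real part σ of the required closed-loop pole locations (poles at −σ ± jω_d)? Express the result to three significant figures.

The settling-time spec alone fixes σ = ζω_n = 4/t_s = 4/0.0950 = 42.1.
(Overshoot then fixes ζ = 0.627 and hence ω_d = σ·√(1−ζ²)/ζ = 52.4 rad/s.)

σ ≈ 42.1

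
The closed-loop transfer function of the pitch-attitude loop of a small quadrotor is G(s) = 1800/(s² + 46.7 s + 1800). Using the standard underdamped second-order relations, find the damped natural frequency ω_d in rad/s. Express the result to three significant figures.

ω_n = √1800 = 42.4 rad/s; ζ = 46.7/(2·42.4) = 0.550.
The damped frequency ω_d = ω_n√(1−ζ²) = 35.4 rad/s.

ω_d ≈ 35.4 rad/s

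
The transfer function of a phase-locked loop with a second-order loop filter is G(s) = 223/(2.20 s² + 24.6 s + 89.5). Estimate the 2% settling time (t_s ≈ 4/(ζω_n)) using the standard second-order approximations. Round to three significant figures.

t_s ≈ 0.715 s

Dividing through by 2.20: denominator becomes s² + 11.18 s + 40.68.
So ω_n = √40.68 = 6.38 rad/s and ζ = 11.18/(2·6.38) = 0.877.
t_s ≈ 4/(ζω_n) = 0.715 s.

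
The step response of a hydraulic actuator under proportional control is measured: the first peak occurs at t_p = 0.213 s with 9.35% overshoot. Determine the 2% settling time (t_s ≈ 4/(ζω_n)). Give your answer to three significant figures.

The overshoot fixes ζ = −ln(OS)/√(π²+ln²(OS)) = 0.602.
From t_p = π/ω_d, ω_d = π/0.213 = 14.7 rad/s, so ω_n = ω_d/√(1−ζ²) = 18.5 rad/s.
t_s ≈ 4/(ζω_n) = 4/(0.602·18.5) = 0.360 s.

t_s ≈ 0.360 s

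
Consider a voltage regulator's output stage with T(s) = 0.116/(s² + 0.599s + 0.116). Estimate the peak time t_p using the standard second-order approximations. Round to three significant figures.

ω_n = √0.116 = 0.341 rad/s; ζ = 0.599/(2·0.341) = 0.879.
The damped frequency ω_d = ω_n√(1−ζ²) = 0.162 rad/s. Then t_p = π/ω_d = 19.4 s.

t_p ≈ 19.4 s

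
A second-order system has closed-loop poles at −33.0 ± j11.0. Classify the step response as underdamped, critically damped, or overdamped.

Since the poles form a complex-conjugate pair with nonzero imaginary part, the response is underdamped.

underdamped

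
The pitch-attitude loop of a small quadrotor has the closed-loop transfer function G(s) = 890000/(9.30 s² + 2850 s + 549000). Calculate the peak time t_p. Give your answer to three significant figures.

t_p ≈ 0.0167 s

Dividing through by 9.30: denominator becomes s² + 306.5 s + 59030.
So ω_n = √59030 = 243 rad/s and ζ = 306.5/(2·243) = 0.631.
ω_d = 243·√(1 − 0.631²) = 189 rad/s. t_p = π/ω_d = 0.0167 s.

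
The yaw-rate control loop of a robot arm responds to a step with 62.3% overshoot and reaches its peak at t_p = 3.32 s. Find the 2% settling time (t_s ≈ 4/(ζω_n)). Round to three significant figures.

The overshoot fixes ζ = −ln(OS)/√(π²+ln²(OS)) = 0.149.
t_p = π/ω_d ⇒ ω_d = 0.946 rad/s; then ω_n = ω_d/√(1−ζ²) = 0.957 rad/s.
t_s ≈ 4/(ζω_n) = 4/(0.149·0.957) = 28.1 s.

t_s ≈ 28.1 s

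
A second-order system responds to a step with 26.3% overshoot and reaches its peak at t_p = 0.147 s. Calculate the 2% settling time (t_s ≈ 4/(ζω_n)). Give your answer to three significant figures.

ζ from %OS: ζ = |ln 0.263|/√(π²+ln²0.263) = 0.391.
t_p = π/ω_d ⇒ ω_d = 21.4 rad/s; then ω_n = ω_d/√(1−ζ²) = 23.2 rad/s.
t_s ≈ 4/(ζω_n) = 4/(0.391·23.2) = 0.440 s.

t_s ≈ 0.440 s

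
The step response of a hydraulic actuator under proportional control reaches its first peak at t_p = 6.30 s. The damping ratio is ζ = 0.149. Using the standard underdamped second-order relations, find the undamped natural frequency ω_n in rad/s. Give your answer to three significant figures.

ω_n ≈ 0.504 rad/s

Peak time t_p = π/ω_d, so ω_d = π/t_p = π/6.30 = 0.499 rad/s.
ω_n = ω_d/√(1−ζ²) = 0.499/√0.978 = 0.504 rad/s.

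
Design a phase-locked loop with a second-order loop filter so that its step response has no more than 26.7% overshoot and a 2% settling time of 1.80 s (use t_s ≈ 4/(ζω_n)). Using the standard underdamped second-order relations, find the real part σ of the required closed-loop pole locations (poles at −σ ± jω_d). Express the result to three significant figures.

The settling-time spec alone fixes σ = ζω_n = 4/t_s = 4/1.80 = 2.22.
(Overshoot then fixes ζ = 0.387 and hence ω_d = σ·√(1−ζ²)/ζ = 5.29 rad/s.)

σ ≈ 2.22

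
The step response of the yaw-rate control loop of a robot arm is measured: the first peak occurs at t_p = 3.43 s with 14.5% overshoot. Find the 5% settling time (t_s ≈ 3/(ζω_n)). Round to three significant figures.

t_s ≈ 5.33 s

ζ from %OS: ζ = |ln 0.145|/√(π²+ln²0.145) = 0.524.
From t_p = π/ω_d, ω_d = π/3.43 = 0.916 rad/s, so ω_n = ω_d/√(1−ζ²) = 1.08 rad/s.
t_s ≈ 3/(ζω_n) = 3/(0.524·1.08) = 5.33 s.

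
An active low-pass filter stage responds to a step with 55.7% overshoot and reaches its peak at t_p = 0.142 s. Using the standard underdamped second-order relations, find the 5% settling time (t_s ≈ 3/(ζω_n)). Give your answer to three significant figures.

From the overshoot, ζ = −ln(OS)/√(π²+ln²(OS)) = 0.183.
From t_p = π/ω_d, ω_d = π/0.142 = 22.1 rad/s, so ω_n = ω_d/√(1−ζ²) = 22.5 rad/s.
t_s ≈ 3/(ζω_n) = 3/(0.183·22.5) = 0.728 s.

t_s ≈ 0.728 s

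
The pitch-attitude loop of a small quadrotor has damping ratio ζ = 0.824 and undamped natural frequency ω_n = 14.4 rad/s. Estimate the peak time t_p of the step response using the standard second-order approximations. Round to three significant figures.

t_p ≈ 0.385 s

The damped frequency is ω_d = ω_n√(1−ζ²) = 14.4·√(1−0.679) = 8.16 rad/s.
Peak time t_p = π/ω_d = π/8.16 = 0.385 s.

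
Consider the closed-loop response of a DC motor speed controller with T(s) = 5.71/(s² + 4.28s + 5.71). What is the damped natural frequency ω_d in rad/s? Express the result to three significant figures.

Matching coefficients with s² + 2ζω_n s + ω_n² gives ω_n² = 5.71 ⇒ ω_n = 2.39 rad/s, and ζ = 4.28/(2ω_n) = 0.896.
ω_d = ω_n√(1−ζ²) = 1.06 rad/s.

ω_d ≈ 1.06 rad/s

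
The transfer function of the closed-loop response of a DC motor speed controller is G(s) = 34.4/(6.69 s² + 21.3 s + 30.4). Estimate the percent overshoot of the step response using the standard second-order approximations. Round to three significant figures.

Dividing through by 6.69: denominator becomes s² + 3.184 s + 4.544.
So ω_n = √4.544 = 2.13 rad/s and ζ = 3.184/(2·2.13) = 0.747.
Overshoot: exp(−π·0.747/√(1−0.747²)) = 0.0294, i.e. 2.94%.

%OS ≈ 2.94%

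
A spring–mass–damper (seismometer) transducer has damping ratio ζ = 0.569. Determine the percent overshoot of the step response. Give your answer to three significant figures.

For an underdamped second-order system, %OS = 100·exp(−πζ/√(1−ζ²)).
πζ/√(1−ζ²) = π·0.569/√(1−0.324) = 2.174, so %OS = 100·e^(−2.174) = 11.4%.

%OS ≈ 11.4%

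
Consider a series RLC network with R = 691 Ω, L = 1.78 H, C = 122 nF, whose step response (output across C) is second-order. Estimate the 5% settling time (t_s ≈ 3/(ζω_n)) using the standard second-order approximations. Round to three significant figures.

t_s ≈ 0.0155 s

For a series RLC circuit (capacitor voltage as output), ω_n = 1/√(LC) = 1/√(1.78 H · 122 nF) = 2150 rad/s.
ζ = (R/2)·√(C/L) = (691/2)·√(122 nF/1.78 H) = 0.0905.
t_s ≈ 3/(ζω_n) = 0.0155 s.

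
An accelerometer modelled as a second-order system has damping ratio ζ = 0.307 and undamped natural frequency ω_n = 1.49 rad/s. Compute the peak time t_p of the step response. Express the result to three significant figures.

t_p ≈ 2.22 s

The damped frequency is ω_d = ω_n√(1−ζ²) = 1.49·√(1−0.0942) = 1.42 rad/s.
Peak time t_p = π/ω_d = π/1.42 = 2.22 s.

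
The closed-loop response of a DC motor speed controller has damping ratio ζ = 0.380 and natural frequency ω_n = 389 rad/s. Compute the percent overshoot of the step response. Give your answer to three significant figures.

For an underdamped second-order system, %OS = 100·exp(−πζ/√(1−ζ²)).
πζ/√(1−ζ²) = π·0.380/√(1−0.144) = 1.291, so %OS = 100·e^(−1.291) = 27.5%.

%OS ≈ 27.5%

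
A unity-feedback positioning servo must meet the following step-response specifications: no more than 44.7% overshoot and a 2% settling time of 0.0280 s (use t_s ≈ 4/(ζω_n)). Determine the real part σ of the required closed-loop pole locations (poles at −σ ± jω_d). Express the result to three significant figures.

The settling-time spec alone fixes σ = ζω_n = 4/t_s = 4/0.0280 = 143.
(Overshoot then fixes ζ = 0.248 and hence ω_d = σ·√(1−ζ²)/ζ = 557 rad/s.)

σ ≈ 143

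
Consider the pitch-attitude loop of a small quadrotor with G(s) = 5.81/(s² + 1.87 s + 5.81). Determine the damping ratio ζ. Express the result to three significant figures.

ζ ≈ 0.388

Comparing the denominator to s² + 2ζω_n s + ω_n²: ω_n = √5.81 = 2.41 rad/s, and 2ζω_n = 1.87 so ζ = 1.87/(2·2.41) = 0.388.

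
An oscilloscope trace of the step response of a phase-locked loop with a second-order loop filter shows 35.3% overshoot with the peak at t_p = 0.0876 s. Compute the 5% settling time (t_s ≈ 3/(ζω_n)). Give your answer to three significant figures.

The overshoot fixes ζ = −ln(OS)/√(π²+ln²(OS)) = 0.315.
t_p = π/ω_d ⇒ ω_d = 35.9 rad/s; then ω_n = ω_d/√(1−ζ²) = 37.8 rad/s.
t_s ≈ 3/(ζω_n) = 3/(0.315·37.8) = 0.252 s.

t_s ≈ 0.252 s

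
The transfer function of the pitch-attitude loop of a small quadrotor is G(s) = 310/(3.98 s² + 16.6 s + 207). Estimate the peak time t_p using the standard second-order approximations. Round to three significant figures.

Dividing through by 3.98: denominator becomes s² + 4.171 s + 52.01.
So ω_n = √52.01 = 7.21 rad/s and ζ = 4.171/(2·7.21) = 0.289.
The damped frequency ω_d = ω_n√(1−ζ²) = 6.90 rad/s. t_p = π/ω_d = 0.455 s.

t_p ≈ 0.455 s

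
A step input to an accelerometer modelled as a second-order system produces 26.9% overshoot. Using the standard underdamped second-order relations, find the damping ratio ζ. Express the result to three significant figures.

ζ = −ln(OS)/√(π² + (ln OS)²). With OS = 0.269, ln OS = −1.313 and ζ = 1.313/3.405 = 0.386.

ζ ≈ 0.386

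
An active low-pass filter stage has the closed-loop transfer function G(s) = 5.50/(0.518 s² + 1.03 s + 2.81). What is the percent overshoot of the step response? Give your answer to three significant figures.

%OS ≈ 22.7%

Dividing through by 0.518: denominator becomes s² + 1.988 s + 5.425.
So ω_n = √5.425 = 2.33 rad/s and ζ = 1.988/(2·2.33) = 0.427.
%OS = 100 e^{−πζ/√(1−ζ²)} with ζ = 0.427 gives 22.7%.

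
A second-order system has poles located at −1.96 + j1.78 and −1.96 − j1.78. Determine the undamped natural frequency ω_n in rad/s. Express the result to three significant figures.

ω_n ≈ 2.65 rad/s

The poles are at −σ ± jω_d with σ = 1.96 and ω_d = 1.78, so ω_n = √(σ²+ω_d²) = 2.65 rad/s and ζ = σ/ω_n = 0.740.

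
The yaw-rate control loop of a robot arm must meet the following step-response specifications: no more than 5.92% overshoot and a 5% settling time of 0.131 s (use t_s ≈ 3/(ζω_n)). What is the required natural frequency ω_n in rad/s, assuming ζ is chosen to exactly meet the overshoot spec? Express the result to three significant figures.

ζ = −ln(OS)/√(π² + (ln OS)²). With OS = 0.0592, ln OS = −2.827 and ζ = 2.827/4.226 = 0.669.
From t_s ≈ 3/(ζω_n): ω_n = 3/(ζ·t_s) = 3/(0.669·0.131) = 34.2 rad/s.

ω_n ≈ 34.2 rad/s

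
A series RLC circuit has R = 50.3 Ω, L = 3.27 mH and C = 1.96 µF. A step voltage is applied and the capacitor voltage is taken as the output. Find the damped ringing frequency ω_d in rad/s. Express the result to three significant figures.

ω_d ≈ 9840 rad/s

For a series RLC circuit (capacitor voltage as output), ω_n = 1/√(LC) = 1/√(3.27 mH · 1.96 µF) = 12500 rad/s.
ζ = (R/2)·√(C/L) = (50.3/2)·√(1.96 µF/3.27 mH) = 0.616.
ω_d = ω_n√(1−ζ²) = 9840 rad/s.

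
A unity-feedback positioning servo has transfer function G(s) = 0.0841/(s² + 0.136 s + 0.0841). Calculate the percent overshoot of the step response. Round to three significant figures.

%OS ≈ 46.9%

ω_n = √0.0841 = 0.290 rad/s; ζ = 0.136/(2·0.290) = 0.234.
%OS = 100 e^{−πζ/√(1−ζ²)} with ζ = 0.234 gives 46.9%.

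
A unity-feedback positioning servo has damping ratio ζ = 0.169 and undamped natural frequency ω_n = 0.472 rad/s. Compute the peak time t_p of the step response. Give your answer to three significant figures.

t_p ≈ 6.75 s

The damped frequency is ω_d = ω_n√(1−ζ²) = 0.472·√(1−0.0286) = 0.465 rad/s.
Peak time t_p = π/ω_d = π/0.465 = 6.75 s.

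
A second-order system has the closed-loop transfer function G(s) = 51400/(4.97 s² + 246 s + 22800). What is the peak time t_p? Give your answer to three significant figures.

t_p ≈ 0.0498 s

Dividing through by 4.97: denominator becomes s² + 49.50 s + 4588.
So ω_n = √4588 = 67.7 rad/s and ζ = 49.50/(2·67.7) = 0.365.
ω_d = ω_n√(1−ζ²) = 63.0 rad/s. t_p = π/ω_d = 0.0498 s.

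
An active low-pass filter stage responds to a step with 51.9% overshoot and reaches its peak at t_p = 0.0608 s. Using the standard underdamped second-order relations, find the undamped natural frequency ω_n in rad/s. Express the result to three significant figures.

ω_n ≈ 52.8 rad/s

ζ from %OS: ζ = |ln 0.519|/√(π²+ln²0.519) = 0.204.
t_p = π/ω_d ⇒ ω_d = 51.7 rad/s; then ω_n = ω_d/√(1−ζ²) = 52.8 rad/s.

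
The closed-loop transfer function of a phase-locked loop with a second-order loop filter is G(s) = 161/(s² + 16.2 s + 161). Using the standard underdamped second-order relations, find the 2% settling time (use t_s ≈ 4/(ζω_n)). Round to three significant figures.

t_s ≈ 0.494 s

Matching coefficients with s² + 2ζω_n s + ω_n² gives ω_n² = 161 ⇒ ω_n = 12.7 rad/s, and ζ = 16.2/(2ω_n) = 0.638.
t_s ≈ 4/(ζω_n) = 4/(0.638·12.7) = 0.494 s.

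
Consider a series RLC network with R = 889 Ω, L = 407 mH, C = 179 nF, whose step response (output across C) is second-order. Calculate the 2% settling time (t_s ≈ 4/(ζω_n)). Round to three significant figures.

t_s ≈ 0.00366 s

For a series RLC circuit (capacitor voltage as output), ω_n = 1/√(LC) = 1/√(407 mH · 179 nF) = 3700 rad/s.
ζ = (R/2)·√(C/L) = (889/2)·√(179 nF/407 mH) = 0.295.
t_s ≈ 4/(ζω_n) = 0.00366 s.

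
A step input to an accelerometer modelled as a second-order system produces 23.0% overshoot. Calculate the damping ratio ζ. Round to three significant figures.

ζ ≈ 0.424

Inverting the overshoot relation: ζ = |ln 0.230|/√(π² + ln²0.230) = 0.424.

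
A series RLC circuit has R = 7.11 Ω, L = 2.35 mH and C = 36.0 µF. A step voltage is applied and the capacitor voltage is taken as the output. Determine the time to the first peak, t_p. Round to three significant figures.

For a series RLC circuit (capacitor voltage as output), ω_n = 1/√(LC) = 1/√(2.35 mH · 36.0 µF) = 3440 rad/s.
ζ = (R/2)·√(C/L) = (7.11/2)·√(36.0 µF/2.35 mH) = 0.440.
ω_d = ω_n√(1−ζ²) = 3090 rad/s. t_p = π/ω_d = 0.00102 s.

t_p ≈ 0.00102 s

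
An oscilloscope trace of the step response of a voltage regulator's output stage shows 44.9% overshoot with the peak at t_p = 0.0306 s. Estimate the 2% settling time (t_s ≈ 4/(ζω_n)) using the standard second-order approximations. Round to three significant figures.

t_s ≈ 0.153 s

The overshoot fixes ζ = −ln(OS)/√(π²+ln²(OS)) = 0.247.
From t_p = π/ω_d, ω_d = π/0.0306 = 103 rad/s, so ω_n = ω_d/√(1−ζ²) = 106 rad/s.
t_s ≈ 4/(ζω_n) = 4/(0.247·106) = 0.153 s.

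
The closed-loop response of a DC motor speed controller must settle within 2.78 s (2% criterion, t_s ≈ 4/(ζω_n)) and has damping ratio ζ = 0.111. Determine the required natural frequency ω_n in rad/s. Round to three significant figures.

ω_n ≈ 13.0 rad/s

Rearranging t_s ≈ 4/(ζω_n) gives ω_n = 4/(ζ·t_s) = 4/(0.111 × 2.78) = 13.0 rad/s.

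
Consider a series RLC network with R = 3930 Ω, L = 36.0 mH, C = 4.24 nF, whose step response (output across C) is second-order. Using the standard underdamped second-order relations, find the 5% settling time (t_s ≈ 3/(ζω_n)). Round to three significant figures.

t_s ≈ 0.0000550 s

For a series RLC circuit (capacitor voltage as output), ω_n = 1/√(LC) = 1/√(36.0 mH · 4.24 nF) = 80900 rad/s.
ζ = (R/2)·√(C/L) = (3930/2)·√(4.24 nF/36.0 mH) = 0.674.
t_s ≈ 3/(ζω_n) = 0.0000550 s.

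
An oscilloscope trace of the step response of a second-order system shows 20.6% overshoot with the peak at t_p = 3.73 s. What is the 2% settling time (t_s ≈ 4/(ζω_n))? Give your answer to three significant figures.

t_s ≈ 9.44 s

The overshoot fixes ζ = −ln(OS)/√(π²+ln²(OS)) = 0.449.
t_p = π/ω_d ⇒ ω_d = 0.842 rad/s; then ω_n = ω_d/√(1−ζ²) = 0.943 rad/s.
t_s ≈ 4/(ζω_n) = 4/(0.449·0.943) = 9.44 s.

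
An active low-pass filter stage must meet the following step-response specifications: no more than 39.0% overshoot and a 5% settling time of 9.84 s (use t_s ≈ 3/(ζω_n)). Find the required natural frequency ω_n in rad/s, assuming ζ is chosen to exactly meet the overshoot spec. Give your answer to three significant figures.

Inverting the overshoot relation: ζ = |ln 0.390|/√(π² + ln²0.390) = 0.287.
From t_s ≈ 3/(ζω_n): ω_n = 3/(ζ·t_s) = 3/(0.287·9.84) = 1.06 rad/s.

ω_n ≈ 1.06 rad/s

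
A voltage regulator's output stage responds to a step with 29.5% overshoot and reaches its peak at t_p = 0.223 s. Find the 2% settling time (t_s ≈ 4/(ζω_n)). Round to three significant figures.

The overshoot fixes ζ = −ln(OS)/√(π²+ln²(OS)) = 0.362.
t_p = π/ω_d ⇒ ω_d = 14.1 rad/s; then ω_n = ω_d/√(1−ζ²) = 15.1 rad/s.
t_s ≈ 4/(ζω_n) = 4/(0.362·15.1) = 0.731 s.

t_s ≈ 0.731 s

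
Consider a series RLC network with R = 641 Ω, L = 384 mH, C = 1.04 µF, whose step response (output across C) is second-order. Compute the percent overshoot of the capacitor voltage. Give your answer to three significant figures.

%OS ≈ 14.2%

For a series RLC circuit (capacitor voltage as output), ω_n = 1/√(LC) = 1/√(384 mH · 1.04 µF) = 1580 rad/s.
ζ = (R/2)·√(C/L) = (641/2)·√(1.04 µF/384 mH) = 0.527.
%OS = 100·exp(−πζ/√(1−ζ²)) = 14.2%.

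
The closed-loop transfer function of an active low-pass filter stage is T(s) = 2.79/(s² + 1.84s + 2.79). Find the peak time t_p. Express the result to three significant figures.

Comparing the denominator to s² + 2ζω_n s + ω_n²: ω_n = √2.79 = 1.67 rad/s, and 2ζω_n = 1.84 so ζ = 1.84/(2·1.67) = 0.551.
The damped frequency ω_d = ω_n√(1−ζ²) = 1.39 rad/s. Then t_p = π/ω_d = 2.25 s.

t_p ≈ 2.25 s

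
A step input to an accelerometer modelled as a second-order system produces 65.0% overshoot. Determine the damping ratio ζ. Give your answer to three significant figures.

Inverting the overshoot relation: ζ = |ln 0.650|/√(π² + ln²0.650) = 0.136.

ζ ≈ 0.136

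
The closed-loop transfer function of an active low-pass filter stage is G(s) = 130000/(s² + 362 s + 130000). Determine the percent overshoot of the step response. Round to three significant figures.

%OS ≈ 16.1%

Matching coefficients with s² + 2ζω_n s + ω_n² gives ω_n² = 130000 ⇒ ω_n = 361 rad/s, and ζ = 362/(2ω_n) = 0.502.
Overshoot: exp(−π·0.502/√(1−0.502²)) = 0.161, i.e. 16.1%.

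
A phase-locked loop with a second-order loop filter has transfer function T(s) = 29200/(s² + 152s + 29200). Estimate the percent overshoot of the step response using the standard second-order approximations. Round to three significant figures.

Matching coefficients with s² + 2ζω_n s + ω_n² gives ω_n² = 29200 ⇒ ω_n = 171 rad/s, and ζ = 152/(2ω_n) = 0.445.
%OS = 100 e^{−πζ/√(1−ζ²)} with ζ = 0.445 gives 21.0%.

%OS ≈ 21.0%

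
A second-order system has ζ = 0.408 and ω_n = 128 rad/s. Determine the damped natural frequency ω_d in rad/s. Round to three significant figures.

ω_d = ω_n√(1−ζ²) = 128·√0.834 = 117 rad/s.

ω_d ≈ 117 rad/s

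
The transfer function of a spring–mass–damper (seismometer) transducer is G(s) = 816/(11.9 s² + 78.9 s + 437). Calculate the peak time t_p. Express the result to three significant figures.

t_p ≈ 0.619 s

Dividing through by 11.9: denominator becomes s² + 6.630 s + 36.72.
So ω_n = √36.72 = 6.06 rad/s and ζ = 6.630/(2·6.06) = 0.547.
ω_d = 6.06·√(1 − 0.547²) = 5.07 rad/s. t_p = π/ω_d = 0.619 s.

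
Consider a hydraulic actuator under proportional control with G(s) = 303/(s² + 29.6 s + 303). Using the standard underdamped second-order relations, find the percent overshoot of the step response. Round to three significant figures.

Matching coefficients with s² + 2ζω_n s + ω_n² gives ω_n² = 303 ⇒ ω_n = 17.4 rad/s, and ζ = 29.6/(2ω_n) = 0.850.
%OS = 100 e^{−πζ/√(1−ζ²)} with ζ = 0.850 gives 0.626%.

%OS ≈ 0.626%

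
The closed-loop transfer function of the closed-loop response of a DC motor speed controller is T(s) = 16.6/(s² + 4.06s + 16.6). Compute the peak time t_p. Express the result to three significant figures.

t_p ≈ 0.889 s

Comparing the denominator to s² + 2ζω_n s + ω_n²: ω_n = √16.6 = 4.07 rad/s, and 2ζω_n = 4.06 so ζ = 4.06/(2·4.07) = 0.498.
ω_d = ω_n√(1−ζ²) = 3.53 rad/s. Then t_p = π/ω_d = 0.889 s.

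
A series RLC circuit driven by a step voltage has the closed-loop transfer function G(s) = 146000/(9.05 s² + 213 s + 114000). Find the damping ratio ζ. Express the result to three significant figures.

Dividing through by 9.05: denominator becomes s² + 23.54 s + 12600.
So ω_n = √12600 = 112 rad/s and ζ = 23.54/(2·112) = 0.105.

ζ ≈ 0.105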